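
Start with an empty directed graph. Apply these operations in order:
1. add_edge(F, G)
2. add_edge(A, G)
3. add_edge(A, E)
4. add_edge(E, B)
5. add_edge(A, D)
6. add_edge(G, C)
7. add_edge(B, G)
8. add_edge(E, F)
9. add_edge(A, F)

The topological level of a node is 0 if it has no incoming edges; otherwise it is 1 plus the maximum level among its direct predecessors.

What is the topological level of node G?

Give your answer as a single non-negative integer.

Op 1: add_edge(F, G). Edges now: 1
Op 2: add_edge(A, G). Edges now: 2
Op 3: add_edge(A, E). Edges now: 3
Op 4: add_edge(E, B). Edges now: 4
Op 5: add_edge(A, D). Edges now: 5
Op 6: add_edge(G, C). Edges now: 6
Op 7: add_edge(B, G). Edges now: 7
Op 8: add_edge(E, F). Edges now: 8
Op 9: add_edge(A, F). Edges now: 9
Compute levels (Kahn BFS):
  sources (in-degree 0): A
  process A: level=0
    A->D: in-degree(D)=0, level(D)=1, enqueue
    A->E: in-degree(E)=0, level(E)=1, enqueue
    A->F: in-degree(F)=1, level(F)>=1
    A->G: in-degree(G)=2, level(G)>=1
  process D: level=1
  process E: level=1
    E->B: in-degree(B)=0, level(B)=2, enqueue
    E->F: in-degree(F)=0, level(F)=2, enqueue
  process B: level=2
    B->G: in-degree(G)=1, level(G)>=3
  process F: level=2
    F->G: in-degree(G)=0, level(G)=3, enqueue
  process G: level=3
    G->C: in-degree(C)=0, level(C)=4, enqueue
  process C: level=4
All levels: A:0, B:2, C:4, D:1, E:1, F:2, G:3
level(G) = 3

Answer: 3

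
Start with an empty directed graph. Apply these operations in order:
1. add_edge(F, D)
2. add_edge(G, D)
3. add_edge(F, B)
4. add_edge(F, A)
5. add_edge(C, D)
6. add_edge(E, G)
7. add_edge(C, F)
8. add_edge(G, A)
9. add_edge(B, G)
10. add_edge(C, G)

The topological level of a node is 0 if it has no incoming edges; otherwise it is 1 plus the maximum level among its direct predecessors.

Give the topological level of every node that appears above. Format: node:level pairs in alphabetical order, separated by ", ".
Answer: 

Answer: A:4, B:2, C:0, D:4, E:0, F:1, G:3

Derivation:
Op 1: add_edge(F, D). Edges now: 1
Op 2: add_edge(G, D). Edges now: 2
Op 3: add_edge(F, B). Edges now: 3
Op 4: add_edge(F, A). Edges now: 4
Op 5: add_edge(C, D). Edges now: 5
Op 6: add_edge(E, G). Edges now: 6
Op 7: add_edge(C, F). Edges now: 7
Op 8: add_edge(G, A). Edges now: 8
Op 9: add_edge(B, G). Edges now: 9
Op 10: add_edge(C, G). Edges now: 10
Compute levels (Kahn BFS):
  sources (in-degree 0): C, E
  process C: level=0
    C->D: in-degree(D)=2, level(D)>=1
    C->F: in-degree(F)=0, level(F)=1, enqueue
    C->G: in-degree(G)=2, level(G)>=1
  process E: level=0
    E->G: in-degree(G)=1, level(G)>=1
  process F: level=1
    F->A: in-degree(A)=1, level(A)>=2
    F->B: in-degree(B)=0, level(B)=2, enqueue
    F->D: in-degree(D)=1, level(D)>=2
  process B: level=2
    B->G: in-degree(G)=0, level(G)=3, enqueue
  process G: level=3
    G->A: in-degree(A)=0, level(A)=4, enqueue
    G->D: in-degree(D)=0, level(D)=4, enqueue
  process A: level=4
  process D: level=4
All levels: A:4, B:2, C:0, D:4, E:0, F:1, G:3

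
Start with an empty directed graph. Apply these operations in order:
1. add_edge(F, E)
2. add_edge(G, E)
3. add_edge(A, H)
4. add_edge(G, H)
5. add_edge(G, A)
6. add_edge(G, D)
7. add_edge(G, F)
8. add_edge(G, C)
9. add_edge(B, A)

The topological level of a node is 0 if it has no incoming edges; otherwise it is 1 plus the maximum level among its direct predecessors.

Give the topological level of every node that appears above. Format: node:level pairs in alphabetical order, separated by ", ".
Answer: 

Answer: A:1, B:0, C:1, D:1, E:2, F:1, G:0, H:2

Derivation:
Op 1: add_edge(F, E). Edges now: 1
Op 2: add_edge(G, E). Edges now: 2
Op 3: add_edge(A, H). Edges now: 3
Op 4: add_edge(G, H). Edges now: 4
Op 5: add_edge(G, A). Edges now: 5
Op 6: add_edge(G, D). Edges now: 6
Op 7: add_edge(G, F). Edges now: 7
Op 8: add_edge(G, C). Edges now: 8
Op 9: add_edge(B, A). Edges now: 9
Compute levels (Kahn BFS):
  sources (in-degree 0): B, G
  process B: level=0
    B->A: in-degree(A)=1, level(A)>=1
  process G: level=0
    G->A: in-degree(A)=0, level(A)=1, enqueue
    G->C: in-degree(C)=0, level(C)=1, enqueue
    G->D: in-degree(D)=0, level(D)=1, enqueue
    G->E: in-degree(E)=1, level(E)>=1
    G->F: in-degree(F)=0, level(F)=1, enqueue
    G->H: in-degree(H)=1, level(H)>=1
  process A: level=1
    A->H: in-degree(H)=0, level(H)=2, enqueue
  process C: level=1
  process D: level=1
  process F: level=1
    F->E: in-degree(E)=0, level(E)=2, enqueue
  process H: level=2
  process E: level=2
All levels: A:1, B:0, C:1, D:1, E:2, F:1, G:0, H:2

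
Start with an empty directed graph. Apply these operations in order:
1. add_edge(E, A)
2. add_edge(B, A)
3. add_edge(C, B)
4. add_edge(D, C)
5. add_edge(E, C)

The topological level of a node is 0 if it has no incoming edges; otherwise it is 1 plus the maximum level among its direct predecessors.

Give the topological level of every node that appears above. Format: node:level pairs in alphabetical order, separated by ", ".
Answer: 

Answer: A:3, B:2, C:1, D:0, E:0

Derivation:
Op 1: add_edge(E, A). Edges now: 1
Op 2: add_edge(B, A). Edges now: 2
Op 3: add_edge(C, B). Edges now: 3
Op 4: add_edge(D, C). Edges now: 4
Op 5: add_edge(E, C). Edges now: 5
Compute levels (Kahn BFS):
  sources (in-degree 0): D, E
  process D: level=0
    D->C: in-degree(C)=1, level(C)>=1
  process E: level=0
    E->A: in-degree(A)=1, level(A)>=1
    E->C: in-degree(C)=0, level(C)=1, enqueue
  process C: level=1
    C->B: in-degree(B)=0, level(B)=2, enqueue
  process B: level=2
    B->A: in-degree(A)=0, level(A)=3, enqueue
  process A: level=3
All levels: A:3, B:2, C:1, D:0, E:0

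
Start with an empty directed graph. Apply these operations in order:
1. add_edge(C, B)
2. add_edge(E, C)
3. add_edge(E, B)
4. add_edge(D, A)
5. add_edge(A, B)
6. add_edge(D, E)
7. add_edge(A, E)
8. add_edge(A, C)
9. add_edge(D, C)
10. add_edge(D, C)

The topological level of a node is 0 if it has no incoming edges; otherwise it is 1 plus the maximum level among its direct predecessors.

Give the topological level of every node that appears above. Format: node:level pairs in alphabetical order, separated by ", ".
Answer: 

Answer: A:1, B:4, C:3, D:0, E:2

Derivation:
Op 1: add_edge(C, B). Edges now: 1
Op 2: add_edge(E, C). Edges now: 2
Op 3: add_edge(E, B). Edges now: 3
Op 4: add_edge(D, A). Edges now: 4
Op 5: add_edge(A, B). Edges now: 5
Op 6: add_edge(D, E). Edges now: 6
Op 7: add_edge(A, E). Edges now: 7
Op 8: add_edge(A, C). Edges now: 8
Op 9: add_edge(D, C). Edges now: 9
Op 10: add_edge(D, C) (duplicate, no change). Edges now: 9
Compute levels (Kahn BFS):
  sources (in-degree 0): D
  process D: level=0
    D->A: in-degree(A)=0, level(A)=1, enqueue
    D->C: in-degree(C)=2, level(C)>=1
    D->E: in-degree(E)=1, level(E)>=1
  process A: level=1
    A->B: in-degree(B)=2, level(B)>=2
    A->C: in-degree(C)=1, level(C)>=2
    A->E: in-degree(E)=0, level(E)=2, enqueue
  process E: level=2
    E->B: in-degree(B)=1, level(B)>=3
    E->C: in-degree(C)=0, level(C)=3, enqueue
  process C: level=3
    C->B: in-degree(B)=0, level(B)=4, enqueue
  process B: level=4
All levels: A:1, B:4, C:3, D:0, E:2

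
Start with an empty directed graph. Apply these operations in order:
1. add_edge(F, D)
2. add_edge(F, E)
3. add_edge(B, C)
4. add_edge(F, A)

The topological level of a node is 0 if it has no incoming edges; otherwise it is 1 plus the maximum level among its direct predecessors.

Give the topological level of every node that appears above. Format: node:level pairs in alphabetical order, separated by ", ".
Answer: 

Op 1: add_edge(F, D). Edges now: 1
Op 2: add_edge(F, E). Edges now: 2
Op 3: add_edge(B, C). Edges now: 3
Op 4: add_edge(F, A). Edges now: 4
Compute levels (Kahn BFS):
  sources (in-degree 0): B, F
  process B: level=0
    B->C: in-degree(C)=0, level(C)=1, enqueue
  process F: level=0
    F->A: in-degree(A)=0, level(A)=1, enqueue
    F->D: in-degree(D)=0, level(D)=1, enqueue
    F->E: in-degree(E)=0, level(E)=1, enqueue
  process C: level=1
  process A: level=1
  process D: level=1
  process E: level=1
All levels: A:1, B:0, C:1, D:1, E:1, F:0

Answer: A:1, B:0, C:1, D:1, E:1, F:0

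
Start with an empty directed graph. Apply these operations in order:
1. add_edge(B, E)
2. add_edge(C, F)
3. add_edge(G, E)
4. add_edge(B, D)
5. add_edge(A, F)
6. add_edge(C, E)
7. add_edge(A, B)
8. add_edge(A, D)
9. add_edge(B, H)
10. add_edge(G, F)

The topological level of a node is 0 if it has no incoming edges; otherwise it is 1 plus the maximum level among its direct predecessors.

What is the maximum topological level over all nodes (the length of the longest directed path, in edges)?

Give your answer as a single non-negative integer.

Op 1: add_edge(B, E). Edges now: 1
Op 2: add_edge(C, F). Edges now: 2
Op 3: add_edge(G, E). Edges now: 3
Op 4: add_edge(B, D). Edges now: 4
Op 5: add_edge(A, F). Edges now: 5
Op 6: add_edge(C, E). Edges now: 6
Op 7: add_edge(A, B). Edges now: 7
Op 8: add_edge(A, D). Edges now: 8
Op 9: add_edge(B, H). Edges now: 9
Op 10: add_edge(G, F). Edges now: 10
Compute levels (Kahn BFS):
  sources (in-degree 0): A, C, G
  process A: level=0
    A->B: in-degree(B)=0, level(B)=1, enqueue
    A->D: in-degree(D)=1, level(D)>=1
    A->F: in-degree(F)=2, level(F)>=1
  process C: level=0
    C->E: in-degree(E)=2, level(E)>=1
    C->F: in-degree(F)=1, level(F)>=1
  process G: level=0
    G->E: in-degree(E)=1, level(E)>=1
    G->F: in-degree(F)=0, level(F)=1, enqueue
  process B: level=1
    B->D: in-degree(D)=0, level(D)=2, enqueue
    B->E: in-degree(E)=0, level(E)=2, enqueue
    B->H: in-degree(H)=0, level(H)=2, enqueue
  process F: level=1
  process D: level=2
  process E: level=2
  process H: level=2
All levels: A:0, B:1, C:0, D:2, E:2, F:1, G:0, H:2
max level = 2

Answer: 2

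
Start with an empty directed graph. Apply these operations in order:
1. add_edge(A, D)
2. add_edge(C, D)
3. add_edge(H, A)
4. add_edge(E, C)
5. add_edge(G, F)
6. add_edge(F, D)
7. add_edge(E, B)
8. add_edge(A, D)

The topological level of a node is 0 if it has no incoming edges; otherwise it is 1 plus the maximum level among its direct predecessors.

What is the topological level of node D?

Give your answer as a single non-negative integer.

Answer: 2

Derivation:
Op 1: add_edge(A, D). Edges now: 1
Op 2: add_edge(C, D). Edges now: 2
Op 3: add_edge(H, A). Edges now: 3
Op 4: add_edge(E, C). Edges now: 4
Op 5: add_edge(G, F). Edges now: 5
Op 6: add_edge(F, D). Edges now: 6
Op 7: add_edge(E, B). Edges now: 7
Op 8: add_edge(A, D) (duplicate, no change). Edges now: 7
Compute levels (Kahn BFS):
  sources (in-degree 0): E, G, H
  process E: level=0
    E->B: in-degree(B)=0, level(B)=1, enqueue
    E->C: in-degree(C)=0, level(C)=1, enqueue
  process G: level=0
    G->F: in-degree(F)=0, level(F)=1, enqueue
  process H: level=0
    H->A: in-degree(A)=0, level(A)=1, enqueue
  process B: level=1
  process C: level=1
    C->D: in-degree(D)=2, level(D)>=2
  process F: level=1
    F->D: in-degree(D)=1, level(D)>=2
  process A: level=1
    A->D: in-degree(D)=0, level(D)=2, enqueue
  process D: level=2
All levels: A:1, B:1, C:1, D:2, E:0, F:1, G:0, H:0
level(D) = 2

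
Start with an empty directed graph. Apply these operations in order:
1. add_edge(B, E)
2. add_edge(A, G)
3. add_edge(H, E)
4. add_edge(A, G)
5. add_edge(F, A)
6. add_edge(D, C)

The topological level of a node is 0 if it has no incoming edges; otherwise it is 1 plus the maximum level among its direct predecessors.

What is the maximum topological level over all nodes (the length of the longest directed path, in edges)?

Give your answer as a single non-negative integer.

Op 1: add_edge(B, E). Edges now: 1
Op 2: add_edge(A, G). Edges now: 2
Op 3: add_edge(H, E). Edges now: 3
Op 4: add_edge(A, G) (duplicate, no change). Edges now: 3
Op 5: add_edge(F, A). Edges now: 4
Op 6: add_edge(D, C). Edges now: 5
Compute levels (Kahn BFS):
  sources (in-degree 0): B, D, F, H
  process B: level=0
    B->E: in-degree(E)=1, level(E)>=1
  process D: level=0
    D->C: in-degree(C)=0, level(C)=1, enqueue
  process F: level=0
    F->A: in-degree(A)=0, level(A)=1, enqueue
  process H: level=0
    H->E: in-degree(E)=0, level(E)=1, enqueue
  process C: level=1
  process A: level=1
    A->G: in-degree(G)=0, level(G)=2, enqueue
  process E: level=1
  process G: level=2
All levels: A:1, B:0, C:1, D:0, E:1, F:0, G:2, H:0
max level = 2

Answer: 2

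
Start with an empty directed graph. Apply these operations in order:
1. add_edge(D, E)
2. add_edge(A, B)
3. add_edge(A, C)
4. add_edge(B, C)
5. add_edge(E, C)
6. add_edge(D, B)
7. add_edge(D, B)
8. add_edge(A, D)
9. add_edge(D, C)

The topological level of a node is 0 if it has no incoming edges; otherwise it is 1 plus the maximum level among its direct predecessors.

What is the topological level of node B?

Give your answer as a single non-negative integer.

Answer: 2

Derivation:
Op 1: add_edge(D, E). Edges now: 1
Op 2: add_edge(A, B). Edges now: 2
Op 3: add_edge(A, C). Edges now: 3
Op 4: add_edge(B, C). Edges now: 4
Op 5: add_edge(E, C). Edges now: 5
Op 6: add_edge(D, B). Edges now: 6
Op 7: add_edge(D, B) (duplicate, no change). Edges now: 6
Op 8: add_edge(A, D). Edges now: 7
Op 9: add_edge(D, C). Edges now: 8
Compute levels (Kahn BFS):
  sources (in-degree 0): A
  process A: level=0
    A->B: in-degree(B)=1, level(B)>=1
    A->C: in-degree(C)=3, level(C)>=1
    A->D: in-degree(D)=0, level(D)=1, enqueue
  process D: level=1
    D->B: in-degree(B)=0, level(B)=2, enqueue
    D->C: in-degree(C)=2, level(C)>=2
    D->E: in-degree(E)=0, level(E)=2, enqueue
  process B: level=2
    B->C: in-degree(C)=1, level(C)>=3
  process E: level=2
    E->C: in-degree(C)=0, level(C)=3, enqueue
  process C: level=3
All levels: A:0, B:2, C:3, D:1, E:2
level(B) = 2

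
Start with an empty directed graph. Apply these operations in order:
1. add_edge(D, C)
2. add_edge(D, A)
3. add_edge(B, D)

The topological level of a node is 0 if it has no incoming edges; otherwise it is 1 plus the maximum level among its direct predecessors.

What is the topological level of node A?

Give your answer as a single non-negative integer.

Answer: 2

Derivation:
Op 1: add_edge(D, C). Edges now: 1
Op 2: add_edge(D, A). Edges now: 2
Op 3: add_edge(B, D). Edges now: 3
Compute levels (Kahn BFS):
  sources (in-degree 0): B
  process B: level=0
    B->D: in-degree(D)=0, level(D)=1, enqueue
  process D: level=1
    D->A: in-degree(A)=0, level(A)=2, enqueue
    D->C: in-degree(C)=0, level(C)=2, enqueue
  process A: level=2
  process C: level=2
All levels: A:2, B:0, C:2, D:1
level(A) = 2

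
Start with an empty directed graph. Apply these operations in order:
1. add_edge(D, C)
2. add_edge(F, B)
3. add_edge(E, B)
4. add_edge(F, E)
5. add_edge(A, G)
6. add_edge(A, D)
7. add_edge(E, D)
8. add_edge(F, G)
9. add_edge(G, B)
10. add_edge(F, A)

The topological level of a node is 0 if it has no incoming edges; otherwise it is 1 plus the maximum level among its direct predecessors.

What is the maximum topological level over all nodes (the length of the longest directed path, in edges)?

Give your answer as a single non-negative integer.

Op 1: add_edge(D, C). Edges now: 1
Op 2: add_edge(F, B). Edges now: 2
Op 3: add_edge(E, B). Edges now: 3
Op 4: add_edge(F, E). Edges now: 4
Op 5: add_edge(A, G). Edges now: 5
Op 6: add_edge(A, D). Edges now: 6
Op 7: add_edge(E, D). Edges now: 7
Op 8: add_edge(F, G). Edges now: 8
Op 9: add_edge(G, B). Edges now: 9
Op 10: add_edge(F, A). Edges now: 10
Compute levels (Kahn BFS):
  sources (in-degree 0): F
  process F: level=0
    F->A: in-degree(A)=0, level(A)=1, enqueue
    F->B: in-degree(B)=2, level(B)>=1
    F->E: in-degree(E)=0, level(E)=1, enqueue
    F->G: in-degree(G)=1, level(G)>=1
  process A: level=1
    A->D: in-degree(D)=1, level(D)>=2
    A->G: in-degree(G)=0, level(G)=2, enqueue
  process E: level=1
    E->B: in-degree(B)=1, level(B)>=2
    E->D: in-degree(D)=0, level(D)=2, enqueue
  process G: level=2
    G->B: in-degree(B)=0, level(B)=3, enqueue
  process D: level=2
    D->C: in-degree(C)=0, level(C)=3, enqueue
  process B: level=3
  process C: level=3
All levels: A:1, B:3, C:3, D:2, E:1, F:0, G:2
max level = 3

Answer: 3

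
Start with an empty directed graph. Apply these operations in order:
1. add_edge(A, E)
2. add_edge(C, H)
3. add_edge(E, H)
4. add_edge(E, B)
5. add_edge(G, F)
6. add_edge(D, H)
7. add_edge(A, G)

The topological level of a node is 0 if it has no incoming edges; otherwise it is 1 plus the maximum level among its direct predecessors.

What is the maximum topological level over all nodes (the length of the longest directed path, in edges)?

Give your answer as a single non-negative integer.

Op 1: add_edge(A, E). Edges now: 1
Op 2: add_edge(C, H). Edges now: 2
Op 3: add_edge(E, H). Edges now: 3
Op 4: add_edge(E, B). Edges now: 4
Op 5: add_edge(G, F). Edges now: 5
Op 6: add_edge(D, H). Edges now: 6
Op 7: add_edge(A, G). Edges now: 7
Compute levels (Kahn BFS):
  sources (in-degree 0): A, C, D
  process A: level=0
    A->E: in-degree(E)=0, level(E)=1, enqueue
    A->G: in-degree(G)=0, level(G)=1, enqueue
  process C: level=0
    C->H: in-degree(H)=2, level(H)>=1
  process D: level=0
    D->H: in-degree(H)=1, level(H)>=1
  process E: level=1
    E->B: in-degree(B)=0, level(B)=2, enqueue
    E->H: in-degree(H)=0, level(H)=2, enqueue
  process G: level=1
    G->F: in-degree(F)=0, level(F)=2, enqueue
  process B: level=2
  process H: level=2
  process F: level=2
All levels: A:0, B:2, C:0, D:0, E:1, F:2, G:1, H:2
max level = 2

Answer: 2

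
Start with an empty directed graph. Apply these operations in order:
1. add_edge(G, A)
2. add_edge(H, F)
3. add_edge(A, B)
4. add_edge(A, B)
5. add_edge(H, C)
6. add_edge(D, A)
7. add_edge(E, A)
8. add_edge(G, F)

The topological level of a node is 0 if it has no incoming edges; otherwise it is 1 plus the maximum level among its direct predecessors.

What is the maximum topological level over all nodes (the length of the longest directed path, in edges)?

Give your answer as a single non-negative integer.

Answer: 2

Derivation:
Op 1: add_edge(G, A). Edges now: 1
Op 2: add_edge(H, F). Edges now: 2
Op 3: add_edge(A, B). Edges now: 3
Op 4: add_edge(A, B) (duplicate, no change). Edges now: 3
Op 5: add_edge(H, C). Edges now: 4
Op 6: add_edge(D, A). Edges now: 5
Op 7: add_edge(E, A). Edges now: 6
Op 8: add_edge(G, F). Edges now: 7
Compute levels (Kahn BFS):
  sources (in-degree 0): D, E, G, H
  process D: level=0
    D->A: in-degree(A)=2, level(A)>=1
  process E: level=0
    E->A: in-degree(A)=1, level(A)>=1
  process G: level=0
    G->A: in-degree(A)=0, level(A)=1, enqueue
    G->F: in-degree(F)=1, level(F)>=1
  process H: level=0
    H->C: in-degree(C)=0, level(C)=1, enqueue
    H->F: in-degree(F)=0, level(F)=1, enqueue
  process A: level=1
    A->B: in-degree(B)=0, level(B)=2, enqueue
  process C: level=1
  process F: level=1
  process B: level=2
All levels: A:1, B:2, C:1, D:0, E:0, F:1, G:0, H:0
max level = 2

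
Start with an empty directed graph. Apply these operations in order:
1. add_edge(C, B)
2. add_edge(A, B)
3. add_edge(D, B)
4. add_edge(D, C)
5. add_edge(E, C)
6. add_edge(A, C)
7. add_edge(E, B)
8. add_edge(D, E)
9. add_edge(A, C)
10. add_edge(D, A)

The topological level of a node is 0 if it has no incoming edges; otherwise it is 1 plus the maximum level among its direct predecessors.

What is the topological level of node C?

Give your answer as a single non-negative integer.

Op 1: add_edge(C, B). Edges now: 1
Op 2: add_edge(A, B). Edges now: 2
Op 3: add_edge(D, B). Edges now: 3
Op 4: add_edge(D, C). Edges now: 4
Op 5: add_edge(E, C). Edges now: 5
Op 6: add_edge(A, C). Edges now: 6
Op 7: add_edge(E, B). Edges now: 7
Op 8: add_edge(D, E). Edges now: 8
Op 9: add_edge(A, C) (duplicate, no change). Edges now: 8
Op 10: add_edge(D, A). Edges now: 9
Compute levels (Kahn BFS):
  sources (in-degree 0): D
  process D: level=0
    D->A: in-degree(A)=0, level(A)=1, enqueue
    D->B: in-degree(B)=3, level(B)>=1
    D->C: in-degree(C)=2, level(C)>=1
    D->E: in-degree(E)=0, level(E)=1, enqueue
  process A: level=1
    A->B: in-degree(B)=2, level(B)>=2
    A->C: in-degree(C)=1, level(C)>=2
  process E: level=1
    E->B: in-degree(B)=1, level(B)>=2
    E->C: in-degree(C)=0, level(C)=2, enqueue
  process C: level=2
    C->B: in-degree(B)=0, level(B)=3, enqueue
  process B: level=3
All levels: A:1, B:3, C:2, D:0, E:1
level(C) = 2

Answer: 2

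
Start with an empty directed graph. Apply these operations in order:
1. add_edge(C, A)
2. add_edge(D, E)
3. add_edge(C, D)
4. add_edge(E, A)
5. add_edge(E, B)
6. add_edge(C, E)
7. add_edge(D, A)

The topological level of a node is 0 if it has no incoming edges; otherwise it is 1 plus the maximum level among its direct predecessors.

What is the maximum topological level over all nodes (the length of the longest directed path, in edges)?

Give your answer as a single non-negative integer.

Op 1: add_edge(C, A). Edges now: 1
Op 2: add_edge(D, E). Edges now: 2
Op 3: add_edge(C, D). Edges now: 3
Op 4: add_edge(E, A). Edges now: 4
Op 5: add_edge(E, B). Edges now: 5
Op 6: add_edge(C, E). Edges now: 6
Op 7: add_edge(D, A). Edges now: 7
Compute levels (Kahn BFS):
  sources (in-degree 0): C
  process C: level=0
    C->A: in-degree(A)=2, level(A)>=1
    C->D: in-degree(D)=0, level(D)=1, enqueue
    C->E: in-degree(E)=1, level(E)>=1
  process D: level=1
    D->A: in-degree(A)=1, level(A)>=2
    D->E: in-degree(E)=0, level(E)=2, enqueue
  process E: level=2
    E->A: in-degree(A)=0, level(A)=3, enqueue
    E->B: in-degree(B)=0, level(B)=3, enqueue
  process A: level=3
  process B: level=3
All levels: A:3, B:3, C:0, D:1, E:2
max level = 3

Answer: 3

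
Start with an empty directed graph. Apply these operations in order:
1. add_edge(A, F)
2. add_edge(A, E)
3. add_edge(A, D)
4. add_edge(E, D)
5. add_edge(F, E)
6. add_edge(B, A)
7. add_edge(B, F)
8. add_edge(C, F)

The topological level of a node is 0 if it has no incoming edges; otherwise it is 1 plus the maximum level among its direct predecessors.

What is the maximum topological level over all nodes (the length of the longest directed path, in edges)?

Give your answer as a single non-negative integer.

Op 1: add_edge(A, F). Edges now: 1
Op 2: add_edge(A, E). Edges now: 2
Op 3: add_edge(A, D). Edges now: 3
Op 4: add_edge(E, D). Edges now: 4
Op 5: add_edge(F, E). Edges now: 5
Op 6: add_edge(B, A). Edges now: 6
Op 7: add_edge(B, F). Edges now: 7
Op 8: add_edge(C, F). Edges now: 8
Compute levels (Kahn BFS):
  sources (in-degree 0): B, C
  process B: level=0
    B->A: in-degree(A)=0, level(A)=1, enqueue
    B->F: in-degree(F)=2, level(F)>=1
  process C: level=0
    C->F: in-degree(F)=1, level(F)>=1
  process A: level=1
    A->D: in-degree(D)=1, level(D)>=2
    A->E: in-degree(E)=1, level(E)>=2
    A->F: in-degree(F)=0, level(F)=2, enqueue
  process F: level=2
    F->E: in-degree(E)=0, level(E)=3, enqueue
  process E: level=3
    E->D: in-degree(D)=0, level(D)=4, enqueue
  process D: level=4
All levels: A:1, B:0, C:0, D:4, E:3, F:2
max level = 4

Answer: 4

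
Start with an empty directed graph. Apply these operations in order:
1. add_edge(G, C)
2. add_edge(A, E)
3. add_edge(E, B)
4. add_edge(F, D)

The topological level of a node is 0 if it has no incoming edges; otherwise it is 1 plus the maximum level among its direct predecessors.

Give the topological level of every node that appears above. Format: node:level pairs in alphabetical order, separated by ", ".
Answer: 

Op 1: add_edge(G, C). Edges now: 1
Op 2: add_edge(A, E). Edges now: 2
Op 3: add_edge(E, B). Edges now: 3
Op 4: add_edge(F, D). Edges now: 4
Compute levels (Kahn BFS):
  sources (in-degree 0): A, F, G
  process A: level=0
    A->E: in-degree(E)=0, level(E)=1, enqueue
  process F: level=0
    F->D: in-degree(D)=0, level(D)=1, enqueue
  process G: level=0
    G->C: in-degree(C)=0, level(C)=1, enqueue
  process E: level=1
    E->B: in-degree(B)=0, level(B)=2, enqueue
  process D: level=1
  process C: level=1
  process B: level=2
All levels: A:0, B:2, C:1, D:1, E:1, F:0, G:0

Answer: A:0, B:2, C:1, D:1, E:1, F:0, G:0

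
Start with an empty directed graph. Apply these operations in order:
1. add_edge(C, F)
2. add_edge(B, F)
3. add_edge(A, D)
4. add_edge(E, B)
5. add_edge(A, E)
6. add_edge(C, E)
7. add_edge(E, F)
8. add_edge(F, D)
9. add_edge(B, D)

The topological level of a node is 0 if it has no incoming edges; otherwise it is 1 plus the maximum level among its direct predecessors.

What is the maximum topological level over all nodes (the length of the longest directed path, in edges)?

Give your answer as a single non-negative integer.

Op 1: add_edge(C, F). Edges now: 1
Op 2: add_edge(B, F). Edges now: 2
Op 3: add_edge(A, D). Edges now: 3
Op 4: add_edge(E, B). Edges now: 4
Op 5: add_edge(A, E). Edges now: 5
Op 6: add_edge(C, E). Edges now: 6
Op 7: add_edge(E, F). Edges now: 7
Op 8: add_edge(F, D). Edges now: 8
Op 9: add_edge(B, D). Edges now: 9
Compute levels (Kahn BFS):
  sources (in-degree 0): A, C
  process A: level=0
    A->D: in-degree(D)=2, level(D)>=1
    A->E: in-degree(E)=1, level(E)>=1
  process C: level=0
    C->E: in-degree(E)=0, level(E)=1, enqueue
    C->F: in-degree(F)=2, level(F)>=1
  process E: level=1
    E->B: in-degree(B)=0, level(B)=2, enqueue
    E->F: in-degree(F)=1, level(F)>=2
  process B: level=2
    B->D: in-degree(D)=1, level(D)>=3
    B->F: in-degree(F)=0, level(F)=3, enqueue
  process F: level=3
    F->D: in-degree(D)=0, level(D)=4, enqueue
  process D: level=4
All levels: A:0, B:2, C:0, D:4, E:1, F:3
max level = 4

Answer: 4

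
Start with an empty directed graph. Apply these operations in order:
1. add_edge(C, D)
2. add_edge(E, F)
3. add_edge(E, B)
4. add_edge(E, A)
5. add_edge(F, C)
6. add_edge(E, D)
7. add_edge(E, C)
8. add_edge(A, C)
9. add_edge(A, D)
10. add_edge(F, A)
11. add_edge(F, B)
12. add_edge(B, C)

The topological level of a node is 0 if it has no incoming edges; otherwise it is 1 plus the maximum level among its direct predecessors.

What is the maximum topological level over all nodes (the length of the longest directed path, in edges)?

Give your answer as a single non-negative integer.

Answer: 4

Derivation:
Op 1: add_edge(C, D). Edges now: 1
Op 2: add_edge(E, F). Edges now: 2
Op 3: add_edge(E, B). Edges now: 3
Op 4: add_edge(E, A). Edges now: 4
Op 5: add_edge(F, C). Edges now: 5
Op 6: add_edge(E, D). Edges now: 6
Op 7: add_edge(E, C). Edges now: 7
Op 8: add_edge(A, C). Edges now: 8
Op 9: add_edge(A, D). Edges now: 9
Op 10: add_edge(F, A). Edges now: 10
Op 11: add_edge(F, B). Edges now: 11
Op 12: add_edge(B, C). Edges now: 12
Compute levels (Kahn BFS):
  sources (in-degree 0): E
  process E: level=0
    E->A: in-degree(A)=1, level(A)>=1
    E->B: in-degree(B)=1, level(B)>=1
    E->C: in-degree(C)=3, level(C)>=1
    E->D: in-degree(D)=2, level(D)>=1
    E->F: in-degree(F)=0, level(F)=1, enqueue
  process F: level=1
    F->A: in-degree(A)=0, level(A)=2, enqueue
    F->B: in-degree(B)=0, level(B)=2, enqueue
    F->C: in-degree(C)=2, level(C)>=2
  process A: level=2
    A->C: in-degree(C)=1, level(C)>=3
    A->D: in-degree(D)=1, level(D)>=3
  process B: level=2
    B->C: in-degree(C)=0, level(C)=3, enqueue
  process C: level=3
    C->D: in-degree(D)=0, level(D)=4, enqueue
  process D: level=4
All levels: A:2, B:2, C:3, D:4, E:0, F:1
max level = 4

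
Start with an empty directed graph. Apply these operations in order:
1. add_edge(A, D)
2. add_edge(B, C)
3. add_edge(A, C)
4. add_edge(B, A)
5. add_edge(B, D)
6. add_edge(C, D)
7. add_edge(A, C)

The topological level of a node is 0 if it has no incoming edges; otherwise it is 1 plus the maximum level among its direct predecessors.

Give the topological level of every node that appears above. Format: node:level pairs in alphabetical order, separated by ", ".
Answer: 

Answer: A:1, B:0, C:2, D:3

Derivation:
Op 1: add_edge(A, D). Edges now: 1
Op 2: add_edge(B, C). Edges now: 2
Op 3: add_edge(A, C). Edges now: 3
Op 4: add_edge(B, A). Edges now: 4
Op 5: add_edge(B, D). Edges now: 5
Op 6: add_edge(C, D). Edges now: 6
Op 7: add_edge(A, C) (duplicate, no change). Edges now: 6
Compute levels (Kahn BFS):
  sources (in-degree 0): B
  process B: level=0
    B->A: in-degree(A)=0, level(A)=1, enqueue
    B->C: in-degree(C)=1, level(C)>=1
    B->D: in-degree(D)=2, level(D)>=1
  process A: level=1
    A->C: in-degree(C)=0, level(C)=2, enqueue
    A->D: in-degree(D)=1, level(D)>=2
  process C: level=2
    C->D: in-degree(D)=0, level(D)=3, enqueue
  process D: level=3
All levels: A:1, B:0, C:2, D:3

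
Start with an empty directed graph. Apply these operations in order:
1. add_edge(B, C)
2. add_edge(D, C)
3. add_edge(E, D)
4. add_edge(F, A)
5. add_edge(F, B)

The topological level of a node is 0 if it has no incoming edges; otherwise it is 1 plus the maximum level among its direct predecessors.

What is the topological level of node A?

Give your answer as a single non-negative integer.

Answer: 1

Derivation:
Op 1: add_edge(B, C). Edges now: 1
Op 2: add_edge(D, C). Edges now: 2
Op 3: add_edge(E, D). Edges now: 3
Op 4: add_edge(F, A). Edges now: 4
Op 5: add_edge(F, B). Edges now: 5
Compute levels (Kahn BFS):
  sources (in-degree 0): E, F
  process E: level=0
    E->D: in-degree(D)=0, level(D)=1, enqueue
  process F: level=0
    F->A: in-degree(A)=0, level(A)=1, enqueue
    F->B: in-degree(B)=0, level(B)=1, enqueue
  process D: level=1
    D->C: in-degree(C)=1, level(C)>=2
  process A: level=1
  process B: level=1
    B->C: in-degree(C)=0, level(C)=2, enqueue
  process C: level=2
All levels: A:1, B:1, C:2, D:1, E:0, F:0
level(A) = 1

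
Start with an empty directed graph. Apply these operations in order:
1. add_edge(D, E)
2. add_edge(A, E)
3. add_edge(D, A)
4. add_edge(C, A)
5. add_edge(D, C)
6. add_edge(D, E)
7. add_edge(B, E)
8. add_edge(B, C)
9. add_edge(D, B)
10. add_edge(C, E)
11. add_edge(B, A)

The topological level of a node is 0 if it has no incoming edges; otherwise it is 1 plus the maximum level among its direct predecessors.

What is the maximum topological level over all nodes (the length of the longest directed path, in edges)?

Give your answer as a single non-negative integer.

Op 1: add_edge(D, E). Edges now: 1
Op 2: add_edge(A, E). Edges now: 2
Op 3: add_edge(D, A). Edges now: 3
Op 4: add_edge(C, A). Edges now: 4
Op 5: add_edge(D, C). Edges now: 5
Op 6: add_edge(D, E) (duplicate, no change). Edges now: 5
Op 7: add_edge(B, E). Edges now: 6
Op 8: add_edge(B, C). Edges now: 7
Op 9: add_edge(D, B). Edges now: 8
Op 10: add_edge(C, E). Edges now: 9
Op 11: add_edge(B, A). Edges now: 10
Compute levels (Kahn BFS):
  sources (in-degree 0): D
  process D: level=0
    D->A: in-degree(A)=2, level(A)>=1
    D->B: in-degree(B)=0, level(B)=1, enqueue
    D->C: in-degree(C)=1, level(C)>=1
    D->E: in-degree(E)=3, level(E)>=1
  process B: level=1
    B->A: in-degree(A)=1, level(A)>=2
    B->C: in-degree(C)=0, level(C)=2, enqueue
    B->E: in-degree(E)=2, level(E)>=2
  process C: level=2
    C->A: in-degree(A)=0, level(A)=3, enqueue
    C->E: in-degree(E)=1, level(E)>=3
  process A: level=3
    A->E: in-degree(E)=0, level(E)=4, enqueue
  process E: level=4
All levels: A:3, B:1, C:2, D:0, E:4
max level = 4

Answer: 4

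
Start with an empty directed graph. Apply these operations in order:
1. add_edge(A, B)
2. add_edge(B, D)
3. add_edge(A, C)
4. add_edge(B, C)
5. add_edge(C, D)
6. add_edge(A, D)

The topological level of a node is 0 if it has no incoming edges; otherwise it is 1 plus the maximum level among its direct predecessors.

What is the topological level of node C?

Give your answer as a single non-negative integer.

Op 1: add_edge(A, B). Edges now: 1
Op 2: add_edge(B, D). Edges now: 2
Op 3: add_edge(A, C). Edges now: 3
Op 4: add_edge(B, C). Edges now: 4
Op 5: add_edge(C, D). Edges now: 5
Op 6: add_edge(A, D). Edges now: 6
Compute levels (Kahn BFS):
  sources (in-degree 0): A
  process A: level=0
    A->B: in-degree(B)=0, level(B)=1, enqueue
    A->C: in-degree(C)=1, level(C)>=1
    A->D: in-degree(D)=2, level(D)>=1
  process B: level=1
    B->C: in-degree(C)=0, level(C)=2, enqueue
    B->D: in-degree(D)=1, level(D)>=2
  process C: level=2
    C->D: in-degree(D)=0, level(D)=3, enqueue
  process D: level=3
All levels: A:0, B:1, C:2, D:3
level(C) = 2

Answer: 2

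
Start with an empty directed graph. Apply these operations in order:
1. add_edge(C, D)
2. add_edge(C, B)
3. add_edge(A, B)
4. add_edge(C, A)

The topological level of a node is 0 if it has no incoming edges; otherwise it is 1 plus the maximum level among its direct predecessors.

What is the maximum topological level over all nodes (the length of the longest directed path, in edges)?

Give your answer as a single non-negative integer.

Op 1: add_edge(C, D). Edges now: 1
Op 2: add_edge(C, B). Edges now: 2
Op 3: add_edge(A, B). Edges now: 3
Op 4: add_edge(C, A). Edges now: 4
Compute levels (Kahn BFS):
  sources (in-degree 0): C
  process C: level=0
    C->A: in-degree(A)=0, level(A)=1, enqueue
    C->B: in-degree(B)=1, level(B)>=1
    C->D: in-degree(D)=0, level(D)=1, enqueue
  process A: level=1
    A->B: in-degree(B)=0, level(B)=2, enqueue
  process D: level=1
  process B: level=2
All levels: A:1, B:2, C:0, D:1
max level = 2

Answer: 2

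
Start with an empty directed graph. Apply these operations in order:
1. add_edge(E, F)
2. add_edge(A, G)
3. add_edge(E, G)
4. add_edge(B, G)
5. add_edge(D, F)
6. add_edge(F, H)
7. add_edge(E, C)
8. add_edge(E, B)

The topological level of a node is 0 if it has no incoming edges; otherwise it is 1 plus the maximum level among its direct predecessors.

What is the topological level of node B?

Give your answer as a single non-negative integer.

Answer: 1

Derivation:
Op 1: add_edge(E, F). Edges now: 1
Op 2: add_edge(A, G). Edges now: 2
Op 3: add_edge(E, G). Edges now: 3
Op 4: add_edge(B, G). Edges now: 4
Op 5: add_edge(D, F). Edges now: 5
Op 6: add_edge(F, H). Edges now: 6
Op 7: add_edge(E, C). Edges now: 7
Op 8: add_edge(E, B). Edges now: 8
Compute levels (Kahn BFS):
  sources (in-degree 0): A, D, E
  process A: level=0
    A->G: in-degree(G)=2, level(G)>=1
  process D: level=0
    D->F: in-degree(F)=1, level(F)>=1
  process E: level=0
    E->B: in-degree(B)=0, level(B)=1, enqueue
    E->C: in-degree(C)=0, level(C)=1, enqueue
    E->F: in-degree(F)=0, level(F)=1, enqueue
    E->G: in-degree(G)=1, level(G)>=1
  process B: level=1
    B->G: in-degree(G)=0, level(G)=2, enqueue
  process C: level=1
  process F: level=1
    F->H: in-degree(H)=0, level(H)=2, enqueue
  process G: level=2
  process H: level=2
All levels: A:0, B:1, C:1, D:0, E:0, F:1, G:2, H:2
level(B) = 1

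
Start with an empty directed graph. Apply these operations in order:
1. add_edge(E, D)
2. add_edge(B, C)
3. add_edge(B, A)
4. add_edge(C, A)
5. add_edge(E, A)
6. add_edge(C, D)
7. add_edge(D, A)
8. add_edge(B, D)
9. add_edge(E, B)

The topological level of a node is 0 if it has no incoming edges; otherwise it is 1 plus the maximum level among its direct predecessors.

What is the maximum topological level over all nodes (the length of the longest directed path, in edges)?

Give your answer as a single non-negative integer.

Answer: 4

Derivation:
Op 1: add_edge(E, D). Edges now: 1
Op 2: add_edge(B, C). Edges now: 2
Op 3: add_edge(B, A). Edges now: 3
Op 4: add_edge(C, A). Edges now: 4
Op 5: add_edge(E, A). Edges now: 5
Op 6: add_edge(C, D). Edges now: 6
Op 7: add_edge(D, A). Edges now: 7
Op 8: add_edge(B, D). Edges now: 8
Op 9: add_edge(E, B). Edges now: 9
Compute levels (Kahn BFS):
  sources (in-degree 0): E
  process E: level=0
    E->A: in-degree(A)=3, level(A)>=1
    E->B: in-degree(B)=0, level(B)=1, enqueue
    E->D: in-degree(D)=2, level(D)>=1
  process B: level=1
    B->A: in-degree(A)=2, level(A)>=2
    B->C: in-degree(C)=0, level(C)=2, enqueue
    B->D: in-degree(D)=1, level(D)>=2
  process C: level=2
    C->A: in-degree(A)=1, level(A)>=3
    C->D: in-degree(D)=0, level(D)=3, enqueue
  process D: level=3
    D->A: in-degree(A)=0, level(A)=4, enqueue
  process A: level=4
All levels: A:4, B:1, C:2, D:3, E:0
max level = 4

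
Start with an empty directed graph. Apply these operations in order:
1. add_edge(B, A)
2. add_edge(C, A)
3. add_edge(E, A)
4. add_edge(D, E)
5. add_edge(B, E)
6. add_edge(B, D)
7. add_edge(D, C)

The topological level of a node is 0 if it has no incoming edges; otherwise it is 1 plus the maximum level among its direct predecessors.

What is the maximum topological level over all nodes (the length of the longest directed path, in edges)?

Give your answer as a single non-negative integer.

Op 1: add_edge(B, A). Edges now: 1
Op 2: add_edge(C, A). Edges now: 2
Op 3: add_edge(E, A). Edges now: 3
Op 4: add_edge(D, E). Edges now: 4
Op 5: add_edge(B, E). Edges now: 5
Op 6: add_edge(B, D). Edges now: 6
Op 7: add_edge(D, C). Edges now: 7
Compute levels (Kahn BFS):
  sources (in-degree 0): B
  process B: level=0
    B->A: in-degree(A)=2, level(A)>=1
    B->D: in-degree(D)=0, level(D)=1, enqueue
    B->E: in-degree(E)=1, level(E)>=1
  process D: level=1
    D->C: in-degree(C)=0, level(C)=2, enqueue
    D->E: in-degree(E)=0, level(E)=2, enqueue
  process C: level=2
    C->A: in-degree(A)=1, level(A)>=3
  process E: level=2
    E->A: in-degree(A)=0, level(A)=3, enqueue
  process A: level=3
All levels: A:3, B:0, C:2, D:1, E:2
max level = 3

Answer: 3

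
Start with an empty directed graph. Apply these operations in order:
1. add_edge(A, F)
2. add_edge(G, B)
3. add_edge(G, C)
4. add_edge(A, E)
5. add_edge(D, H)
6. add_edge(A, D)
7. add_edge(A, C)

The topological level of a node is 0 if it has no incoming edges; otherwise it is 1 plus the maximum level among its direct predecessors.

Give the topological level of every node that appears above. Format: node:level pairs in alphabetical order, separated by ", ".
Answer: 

Answer: A:0, B:1, C:1, D:1, E:1, F:1, G:0, H:2

Derivation:
Op 1: add_edge(A, F). Edges now: 1
Op 2: add_edge(G, B). Edges now: 2
Op 3: add_edge(G, C). Edges now: 3
Op 4: add_edge(A, E). Edges now: 4
Op 5: add_edge(D, H). Edges now: 5
Op 6: add_edge(A, D). Edges now: 6
Op 7: add_edge(A, C). Edges now: 7
Compute levels (Kahn BFS):
  sources (in-degree 0): A, G
  process A: level=0
    A->C: in-degree(C)=1, level(C)>=1
    A->D: in-degree(D)=0, level(D)=1, enqueue
    A->E: in-degree(E)=0, level(E)=1, enqueue
    A->F: in-degree(F)=0, level(F)=1, enqueue
  process G: level=0
    G->B: in-degree(B)=0, level(B)=1, enqueue
    G->C: in-degree(C)=0, level(C)=1, enqueue
  process D: level=1
    D->H: in-degree(H)=0, level(H)=2, enqueue
  process E: level=1
  process F: level=1
  process B: level=1
  process C: level=1
  process H: level=2
All levels: A:0, B:1, C:1, D:1, E:1, F:1, G:0, H:2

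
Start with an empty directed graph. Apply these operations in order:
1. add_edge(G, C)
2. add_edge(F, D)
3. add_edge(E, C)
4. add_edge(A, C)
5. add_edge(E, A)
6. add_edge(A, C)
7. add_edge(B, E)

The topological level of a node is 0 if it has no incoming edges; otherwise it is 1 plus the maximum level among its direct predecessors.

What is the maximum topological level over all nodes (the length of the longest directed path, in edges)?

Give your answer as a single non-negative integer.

Answer: 3

Derivation:
Op 1: add_edge(G, C). Edges now: 1
Op 2: add_edge(F, D). Edges now: 2
Op 3: add_edge(E, C). Edges now: 3
Op 4: add_edge(A, C). Edges now: 4
Op 5: add_edge(E, A). Edges now: 5
Op 6: add_edge(A, C) (duplicate, no change). Edges now: 5
Op 7: add_edge(B, E). Edges now: 6
Compute levels (Kahn BFS):
  sources (in-degree 0): B, F, G
  process B: level=0
    B->E: in-degree(E)=0, level(E)=1, enqueue
  process F: level=0
    F->D: in-degree(D)=0, level(D)=1, enqueue
  process G: level=0
    G->C: in-degree(C)=2, level(C)>=1
  process E: level=1
    E->A: in-degree(A)=0, level(A)=2, enqueue
    E->C: in-degree(C)=1, level(C)>=2
  process D: level=1
  process A: level=2
    A->C: in-degree(C)=0, level(C)=3, enqueue
  process C: level=3
All levels: A:2, B:0, C:3, D:1, E:1, F:0, G:0
max level = 3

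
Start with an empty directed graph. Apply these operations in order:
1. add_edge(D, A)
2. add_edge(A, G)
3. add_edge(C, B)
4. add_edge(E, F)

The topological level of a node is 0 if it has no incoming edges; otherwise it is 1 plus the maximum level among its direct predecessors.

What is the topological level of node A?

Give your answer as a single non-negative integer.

Answer: 1

Derivation:
Op 1: add_edge(D, A). Edges now: 1
Op 2: add_edge(A, G). Edges now: 2
Op 3: add_edge(C, B). Edges now: 3
Op 4: add_edge(E, F). Edges now: 4
Compute levels (Kahn BFS):
  sources (in-degree 0): C, D, E
  process C: level=0
    C->B: in-degree(B)=0, level(B)=1, enqueue
  process D: level=0
    D->A: in-degree(A)=0, level(A)=1, enqueue
  process E: level=0
    E->F: in-degree(F)=0, level(F)=1, enqueue
  process B: level=1
  process A: level=1
    A->G: in-degree(G)=0, level(G)=2, enqueue
  process F: level=1
  process G: level=2
All levels: A:1, B:1, C:0, D:0, E:0, F:1, G:2
level(A) = 1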